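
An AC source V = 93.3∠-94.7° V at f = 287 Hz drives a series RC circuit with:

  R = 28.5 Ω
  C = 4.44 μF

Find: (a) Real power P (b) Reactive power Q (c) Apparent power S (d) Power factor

Step 1 — Angular frequency: ω = 2π·f = 2π·287 = 1803 rad/s.
Step 2 — Component impedances:
  R: Z = R = 28.5 Ω
  C: Z = 1/(jωC) = -j/(ω·C) = 0 - j124.9 Ω
Step 3 — Series combination: Z_total = R + C = 28.5 - j124.9 Ω = 128.1∠-77.1° Ω.
Step 4 — Source phasor: V = 93.3∠-94.7° V = -7.645 - j92.99 V.
Step 5 — Current: I = V / Z = 0.6944 - j0.2197 A = 0.7283∠-17.6° A.
Step 6 — Complex power: S = V·I* = 15.12 - j66.25 VA.
Step 7 — Real power: P = Re(S) = 15.12 W.
Step 8 — Reactive power: Q = Im(S) = -66.25 VAR.
Step 9 — Apparent power: |S| = 67.95 VA.
Step 10 — Power factor: PF = P/|S| = 0.2225 (leading).

(a) P = 15.12 W  (b) Q = -66.25 VAR  (c) S = 67.95 VA  (d) PF = 0.2225 (leading)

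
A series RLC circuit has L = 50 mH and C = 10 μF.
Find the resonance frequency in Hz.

Step 1 — Resonance condition Im(Z)=0 gives ω₀ = 1/√(LC).
Step 2 — ω₀ = 1/√(0.05·1e-05) = 1414 rad/s.
Step 3 — f₀ = ω₀/(2π) = 225.1 Hz.

f₀ = 225.1 Hz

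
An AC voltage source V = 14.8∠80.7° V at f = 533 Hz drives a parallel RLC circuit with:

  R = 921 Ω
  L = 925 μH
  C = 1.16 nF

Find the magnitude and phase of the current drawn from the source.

Step 1 — Angular frequency: ω = 2π·f = 2π·533 = 3349 rad/s.
Step 2 — Component impedances:
  R: Z = R = 921 Ω
  L: Z = jωL = j·3349·0.000925 = 0 + j3.098 Ω
  C: Z = 1/(jωC) = -j/(ω·C) = 0 - j2.574e+05 Ω
Step 3 — Parallel combination: 1/Z_total = 1/R + 1/L + 1/C; Z_total = 0.01042 + j3.098 Ω = 3.098∠89.8° Ω.
Step 4 — Source phasor: V = 14.8∠80.7° V = 2.392 + j14.61 V.
Step 5 — Ohm's law: I = V / Z_total = (2.392 + j14.61) / (0.01042 + j3.098) = 4.717 - j0.7562 A.
Step 6 — Convert to polar: |I| = 4.778 A, ∠I = -9.1°.

I = 4.778∠-9.1° A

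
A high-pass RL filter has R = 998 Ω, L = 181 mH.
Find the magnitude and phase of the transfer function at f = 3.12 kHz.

Step 1 — Angular frequency: ω = 2π·3120 = 1.96e+04 rad/s.
Step 2 — Transfer function: H(jω) = jωL/(R + jωL).
Step 3 — Numerator jωL = j·3548; denominator R + jωL = 998 + j3548.
Step 4 — H = 0.9267 + j0.2606.
Step 5 — Magnitude: |H| = 0.9626 (-0.3 dB); phase: φ = 15.7°.

|H| = 0.9626 (-0.3 dB), φ = 15.7°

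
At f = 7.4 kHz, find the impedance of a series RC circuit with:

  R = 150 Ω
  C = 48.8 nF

Step 1 — Angular frequency: ω = 2π·f = 2π·7400 = 4.65e+04 rad/s.
Step 2 — Component impedances:
  R: Z = R = 150 Ω
  C: Z = 1/(jωC) = -j/(ω·C) = 0 - j440.7 Ω
Step 3 — Series combination: Z_total = R + C = 150 - j440.7 Ω = 465.6∠-71.2° Ω.

Z = 150 - j440.7 Ω = 465.6∠-71.2° Ω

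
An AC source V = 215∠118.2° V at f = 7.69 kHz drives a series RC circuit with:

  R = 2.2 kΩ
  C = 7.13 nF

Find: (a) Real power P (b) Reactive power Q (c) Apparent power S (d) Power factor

Step 1 — Angular frequency: ω = 2π·f = 2π·7690 = 4.832e+04 rad/s.
Step 2 — Component impedances:
  R: Z = R = 2200 Ω
  C: Z = 1/(jωC) = -j/(ω·C) = 0 - j2903 Ω
Step 3 — Series combination: Z_total = R + C = 2200 - j2903 Ω = 3642∠-52.8° Ω.
Step 4 — Source phasor: V = 215∠118.2° V = -101.6 + j189.5 V.
Step 5 — Current: I = V / Z = -0.05831 + j0.009192 A = 0.05903∠171.0° A.
Step 6 — Complex power: S = V·I* = 7.666 - j10.11 VA.
Step 7 — Real power: P = Re(S) = 7.666 W.
Step 8 — Reactive power: Q = Im(S) = -10.11 VAR.
Step 9 — Apparent power: |S| = 12.69 VA.
Step 10 — Power factor: PF = P/|S| = 0.604 (leading).

(a) P = 7.666 W  (b) Q = -10.11 VAR  (c) S = 12.69 VA  (d) PF = 0.604 (leading)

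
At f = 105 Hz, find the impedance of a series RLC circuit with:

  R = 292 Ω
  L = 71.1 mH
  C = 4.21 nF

Step 1 — Angular frequency: ω = 2π·f = 2π·105 = 659.7 rad/s.
Step 2 — Component impedances:
  R: Z = R = 292 Ω
  L: Z = jωL = j·659.7·0.0711 = 0 + j46.91 Ω
  C: Z = 1/(jωC) = -j/(ω·C) = 0 - j3.6e+05 Ω
Step 3 — Series combination: Z_total = R + L + C = 292 - j3.6e+05 Ω = 3.6e+05∠-90.0° Ω.

Z = 292 - j3.6e+05 Ω = 3.6e+05∠-90.0° Ω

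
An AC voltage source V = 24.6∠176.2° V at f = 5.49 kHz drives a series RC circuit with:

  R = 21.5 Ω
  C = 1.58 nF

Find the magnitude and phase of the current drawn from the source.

Step 1 — Angular frequency: ω = 2π·f = 2π·5490 = 3.449e+04 rad/s.
Step 2 — Component impedances:
  R: Z = R = 21.5 Ω
  C: Z = 1/(jωC) = -j/(ω·C) = 0 - j1.835e+04 Ω
Step 3 — Series combination: Z_total = R + C = 21.5 - j1.835e+04 Ω = 1.835e+04∠-89.9° Ω.
Step 4 — Source phasor: V = 24.6∠176.2° V = -24.55 + j1.63 V.
Step 5 — Ohm's law: I = V / Z_total = (-24.55 + j1.63) / (21.5 - j1.835e+04) = -9.042e-05 - j0.001338 A.
Step 6 — Convert to polar: |I| = 0.001341 A, ∠I = -93.9°.

I = 0.001341∠-93.9° A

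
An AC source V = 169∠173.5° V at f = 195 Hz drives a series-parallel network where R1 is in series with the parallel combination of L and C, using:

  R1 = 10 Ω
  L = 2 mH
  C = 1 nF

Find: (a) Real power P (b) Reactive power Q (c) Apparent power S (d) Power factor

Step 1 — Angular frequency: ω = 2π·f = 2π·195 = 1225 rad/s.
Step 2 — Component impedances:
  R1: Z = R = 10 Ω
  L: Z = jωL = j·1225·0.002 = 0 + j2.45 Ω
  C: Z = 1/(jωC) = -j/(ω·C) = 0 - j8.162e+05 Ω
Step 3 — Parallel branch: L || C = 1/(1/L + 1/C) = 0 + j2.45 Ω.
Step 4 — Series with R1: Z_total = R1 + (L || C) = 10 + j2.45 Ω = 10.3∠13.8° Ω.
Step 5 — Source phasor: V = 169∠173.5° V = -167.9 + j19.13 V.
Step 6 — Current: I = V / Z = -15.4 + j5.686 A = 16.41∠159.7° A.
Step 7 — Complex power: S = V·I* = 2694 + j660.2 VA.
Step 8 — Real power: P = Re(S) = 2694 W.
Step 9 — Reactive power: Q = Im(S) = 660.2 VAR.
Step 10 — Apparent power: |S| = 2774 VA.
Step 11 — Power factor: PF = P/|S| = 0.9713 (lagging).

(a) P = 2694 W  (b) Q = 660.2 VAR  (c) S = 2774 VA  (d) PF = 0.9713 (lagging)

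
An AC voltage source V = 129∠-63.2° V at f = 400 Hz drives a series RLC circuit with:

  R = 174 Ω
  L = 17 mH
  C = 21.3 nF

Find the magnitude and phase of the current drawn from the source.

Step 1 — Angular frequency: ω = 2π·f = 2π·400 = 2513 rad/s.
Step 2 — Component impedances:
  R: Z = R = 174 Ω
  L: Z = jωL = j·2513·0.017 = 0 + j42.73 Ω
  C: Z = 1/(jωC) = -j/(ω·C) = 0 - j1.868e+04 Ω
Step 3 — Series combination: Z_total = R + L + C = 174 - j1.864e+04 Ω = 1.864e+04∠-89.5° Ω.
Step 4 — Source phasor: V = 129∠-63.2° V = 58.16 - j115.1 V.
Step 5 — Ohm's law: I = V / Z_total = (58.16 - j115.1) / (174 - j1.864e+04) = 0.006207 + j0.003063 A.
Step 6 — Convert to polar: |I| = 0.006921 A, ∠I = 26.3°.

I = 0.006921∠26.3° A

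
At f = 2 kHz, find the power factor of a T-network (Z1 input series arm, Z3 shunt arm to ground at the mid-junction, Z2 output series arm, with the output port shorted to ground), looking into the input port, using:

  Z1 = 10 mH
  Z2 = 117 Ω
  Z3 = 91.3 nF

Step 1 — Angular frequency: ω = 2π·f = 2π·2000 = 1.257e+04 rad/s.
Step 2 — Component impedances:
  Z1: Z = jωL = j·1.257e+04·0.01 = 0 + j125.7 Ω
  Z2: Z = R = 117 Ω
  Z3: Z = 1/(jωC) = -j/(ω·C) = 0 - j871.6 Ω
Step 3 — With the output port shorted to ground, the output series arm Z2 runs from the junction to ground; the shunt arm Z3 also runs from the junction to ground. They appear in parallel: Z3 || Z2 = 114.9 - j15.43 Ω.
Step 4 — Series with input arm Z1: Z_in = Z1 + (Z3 || Z2) = 114.9 + j110.2 Ω = 159.3∠43.8° Ω.
Step 5 — Power factor: PF = cos(φ) = Re(Z)/|Z| = 114.93/159.25 = 0.7217.
Step 6 — Type: Im(Z) = 110.2 ⇒ lagging (phase φ = 43.8°).

PF = 0.7217 (lagging, φ = 43.8°)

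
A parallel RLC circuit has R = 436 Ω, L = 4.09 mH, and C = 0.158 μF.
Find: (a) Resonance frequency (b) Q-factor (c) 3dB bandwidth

Step 1 — Resonance: ω₀ = 1/√(LC) = 1/√(0.00409·1.58e-07) = 3.934e+04 rad/s.
Step 2 — f₀ = ω₀/(2π) = 6261 Hz.
Step 3 — Parallel Q: Q = R/(ω₀L) = 436/(3.934e+04·0.00409) = 2.71.
Step 4 — Bandwidth: Δω = ω₀/Q = 1.452e+04 rad/s; BW = Δω/(2π) = 2310 Hz.

(a) f₀ = 6261 Hz  (b) Q = 2.71  (c) BW = 2310 Hz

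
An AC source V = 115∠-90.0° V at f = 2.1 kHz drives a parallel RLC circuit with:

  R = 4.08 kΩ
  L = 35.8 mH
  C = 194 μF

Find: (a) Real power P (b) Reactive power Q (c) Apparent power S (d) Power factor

Step 1 — Angular frequency: ω = 2π·f = 2π·2100 = 1.319e+04 rad/s.
Step 2 — Component impedances:
  R: Z = R = 4080 Ω
  L: Z = jωL = j·1.319e+04·0.0358 = 0 + j472.4 Ω
  C: Z = 1/(jωC) = -j/(ω·C) = 0 - j0.3907 Ω
Step 3 — Parallel combination: 1/Z_total = 1/R + 1/L + 1/C; Z_total = 3.747e-05 - j0.391 Ω = 0.391∠-90.0° Ω.
Step 4 — Source phasor: V = 115∠-90.0° V = 0 - j115 V.
Step 5 — Current: I = V / Z = 294.1 - j0.02819 A = 294.1∠-0.0° A.
Step 6 — Complex power: S = V·I* = 3.241 - j3.382e+04 VA.
Step 7 — Real power: P = Re(S) = 3.241 W.
Step 8 — Reactive power: Q = Im(S) = -3.382e+04 VAR.
Step 9 — Apparent power: |S| = 3.382e+04 VA.
Step 10 — Power factor: PF = P/|S| = 9.583e-05 (leading).

(a) P = 3.241 W  (b) Q = -3.382e+04 VAR  (c) S = 3.382e+04 VA  (d) PF = 9.583e-05 (leading)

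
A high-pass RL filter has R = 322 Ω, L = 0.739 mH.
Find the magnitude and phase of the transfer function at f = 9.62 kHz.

Step 1 — Angular frequency: ω = 2π·9620 = 6.044e+04 rad/s.
Step 2 — Transfer function: H(jω) = jωL/(R + jωL).
Step 3 — Numerator jωL = j·44.67; denominator R + jωL = 322 + j44.67.
Step 4 — H = 0.01888 + j0.1361.
Step 5 — Magnitude: |H| = 0.1374 (-17.2 dB); phase: φ = 82.1°.

|H| = 0.1374 (-17.2 dB), φ = 82.1°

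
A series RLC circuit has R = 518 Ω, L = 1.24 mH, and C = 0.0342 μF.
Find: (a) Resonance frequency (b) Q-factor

Step 1 — Resonance condition Im(Z)=0 gives ω₀ = 1/√(LC).
Step 2 — ω₀ = 1/√(0.00124·3.42e-08) = 1.536e+05 rad/s.
Step 3 — f₀ = ω₀/(2π) = 2.444e+04 Hz.
Step 4 — Series Q: Q = ω₀L/R = 1.536e+05·0.00124/518 = 0.3676.

(a) f₀ = 2.444e+04 Hz  (b) Q = 0.3676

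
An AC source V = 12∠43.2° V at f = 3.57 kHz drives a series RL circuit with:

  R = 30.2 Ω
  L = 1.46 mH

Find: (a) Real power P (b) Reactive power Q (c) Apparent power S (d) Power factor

Step 1 — Angular frequency: ω = 2π·f = 2π·3570 = 2.243e+04 rad/s.
Step 2 — Component impedances:
  R: Z = R = 30.2 Ω
  L: Z = jωL = j·2.243e+04·0.00146 = 0 + j32.75 Ω
Step 3 — Series combination: Z_total = R + L = 30.2 + j32.75 Ω = 44.55∠47.3° Ω.
Step 4 — Source phasor: V = 12∠43.2° V = 8.748 + j8.215 V.
Step 5 — Current: I = V / Z = 0.2687 - j0.01935 A = 0.2694∠-4.1° A.
Step 6 — Complex power: S = V·I* = 2.191 + j2.376 VA.
Step 7 — Real power: P = Re(S) = 2.191 W.
Step 8 — Reactive power: Q = Im(S) = 2.376 VAR.
Step 9 — Apparent power: |S| = 3.232 VA.
Step 10 — Power factor: PF = P/|S| = 0.6779 (lagging).

(a) P = 2.191 W  (b) Q = 2.376 VAR  (c) S = 3.232 VA  (d) PF = 0.6779 (lagging)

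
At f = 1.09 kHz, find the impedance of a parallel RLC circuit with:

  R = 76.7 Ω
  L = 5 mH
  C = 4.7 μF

Step 1 — Angular frequency: ω = 2π·f = 2π·1090 = 6849 rad/s.
Step 2 — Component impedances:
  R: Z = R = 76.7 Ω
  L: Z = jωL = j·6849·0.005 = 0 + j34.24 Ω
  C: Z = 1/(jωC) = -j/(ω·C) = 0 - j31.07 Ω
Step 3 — Parallel combination: 1/Z_total = 1/R + 1/L + 1/C; Z_total = 72.88 - j16.69 Ω = 74.76∠-12.9° Ω.

Z = 72.88 - j16.69 Ω = 74.76∠-12.9° Ω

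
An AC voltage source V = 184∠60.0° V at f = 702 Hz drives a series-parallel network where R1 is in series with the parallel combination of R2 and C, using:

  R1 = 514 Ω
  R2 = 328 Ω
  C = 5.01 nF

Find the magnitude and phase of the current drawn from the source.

Step 1 — Angular frequency: ω = 2π·f = 2π·702 = 4411 rad/s.
Step 2 — Component impedances:
  R1: Z = R = 514 Ω
  R2: Z = R = 328 Ω
  C: Z = 1/(jωC) = -j/(ω·C) = 0 - j4.525e+04 Ω
Step 3 — Parallel branch: R2 || C = 1/(1/R2 + 1/C) = 328 - j2.377 Ω.
Step 4 — Series with R1: Z_total = R1 + (R2 || C) = 842 - j2.377 Ω = 842∠-0.2° Ω.
Step 5 — Source phasor: V = 184∠60.0° V = 92 + j159.3 V.
Step 6 — Ohm's law: I = V / Z_total = (92 + j159.3) / (842 - j2.377) = 0.1087 + j0.1896 A.
Step 7 — Convert to polar: |I| = 0.2185 A, ∠I = 60.2°.

I = 0.2185∠60.2° A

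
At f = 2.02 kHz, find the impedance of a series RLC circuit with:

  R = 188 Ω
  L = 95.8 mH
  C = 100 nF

Step 1 — Angular frequency: ω = 2π·f = 2π·2020 = 1.269e+04 rad/s.
Step 2 — Component impedances:
  R: Z = R = 188 Ω
  L: Z = jωL = j·1.269e+04·0.0958 = 0 + j1216 Ω
  C: Z = 1/(jωC) = -j/(ω·C) = 0 - j787.9 Ω
Step 3 — Series combination: Z_total = R + L + C = 188 + j428 Ω = 467.5∠66.3° Ω.

Z = 188 + j428 Ω = 467.5∠66.3° Ω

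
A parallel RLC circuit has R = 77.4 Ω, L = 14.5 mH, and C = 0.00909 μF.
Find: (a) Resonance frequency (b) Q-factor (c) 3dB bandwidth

Step 1 — Resonance: ω₀ = 1/√(LC) = 1/√(0.0145·9.09e-09) = 8.71e+04 rad/s.
Step 2 — f₀ = ω₀/(2π) = 1.386e+04 Hz.
Step 3 — Parallel Q: Q = R/(ω₀L) = 77.4/(8.71e+04·0.0145) = 0.06128.
Step 4 — Bandwidth: Δω = ω₀/Q = 1.421e+06 rad/s; BW = Δω/(2π) = 2.262e+05 Hz.

(a) f₀ = 1.386e+04 Hz  (b) Q = 0.06128  (c) BW = 2.262e+05 Hz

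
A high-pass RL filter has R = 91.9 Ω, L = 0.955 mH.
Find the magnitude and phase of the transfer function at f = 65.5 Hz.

Step 1 — Angular frequency: ω = 2π·65.5 = 411.5 rad/s.
Step 2 — Transfer function: H(jω) = jωL/(R + jωL).
Step 3 — Numerator jωL = j·0.393; denominator R + jωL = 91.9 + j0.393.
Step 4 — H = 1.829e-05 + j0.004277.
Step 5 — Magnitude: |H| = 0.004277 (-47.4 dB); phase: φ = 89.8°.

|H| = 0.004277 (-47.4 dB), φ = 89.8°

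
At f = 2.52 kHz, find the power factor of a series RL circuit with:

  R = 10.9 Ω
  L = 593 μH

Step 1 — Angular frequency: ω = 2π·f = 2π·2520 = 1.583e+04 rad/s.
Step 2 — Component impedances:
  R: Z = R = 10.9 Ω
  L: Z = jωL = j·1.583e+04·0.000593 = 0 + j9.389 Ω
Step 3 — Series combination: Z_total = R + L = 10.9 + j9.389 Ω = 14.39∠40.7° Ω.
Step 4 — Power factor: PF = cos(φ) = Re(Z)/|Z| = 10.9/14.386 = 0.7577.
Step 5 — Type: Im(Z) = 9.389 ⇒ lagging (phase φ = 40.7°).

PF = 0.7577 (lagging, φ = 40.7°)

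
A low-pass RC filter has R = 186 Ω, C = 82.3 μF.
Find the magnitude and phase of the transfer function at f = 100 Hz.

Step 1 — Angular frequency: ω = 2π·100 = 628.3 rad/s.
Step 2 — Transfer function: H(jω) = 1/(1 + jωRC).
Step 3 — Denominator: 1 + jωRC = 1 + j·628.3·186·8.23e-05 = 1 + j9.618.
Step 4 — H = 0.01069 - j0.1029.
Step 5 — Magnitude: |H| = 0.1034 (-19.7 dB); phase: φ = -84.1°.

|H| = 0.1034 (-19.7 dB), φ = -84.1°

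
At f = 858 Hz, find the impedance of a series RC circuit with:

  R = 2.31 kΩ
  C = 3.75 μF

Step 1 — Angular frequency: ω = 2π·f = 2π·858 = 5391 rad/s.
Step 2 — Component impedances:
  R: Z = R = 2310 Ω
  C: Z = 1/(jωC) = -j/(ω·C) = 0 - j49.47 Ω
Step 3 — Series combination: Z_total = R + C = 2310 - j49.47 Ω = 2311∠-1.2° Ω.

Z = 2310 - j49.47 Ω = 2311∠-1.2° Ω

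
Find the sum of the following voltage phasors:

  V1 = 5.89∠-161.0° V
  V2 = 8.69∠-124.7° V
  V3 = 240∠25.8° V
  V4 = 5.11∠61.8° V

Step 1 — Convert each phasor to rectangular form:
  V1 = 5.89·(cos(-161.0°) + j·sin(-161.0°)) = -5.569 - j1.918 V
  V2 = 8.69·(cos(-124.7°) + j·sin(-124.7°)) = -4.947 - j7.144 V
  V3 = 240·(cos(25.8°) + j·sin(25.8°)) = 216.1 + j104.5 V
  V4 = 5.11·(cos(61.8°) + j·sin(61.8°)) = 2.415 + j4.503 V
Step 2 — Sum components: V_total = 208 + j99.9 V.
Step 3 — Convert to polar: |V_total| = 230.7 V, ∠V_total = 25.7°.

V_total = 230.7∠25.7° V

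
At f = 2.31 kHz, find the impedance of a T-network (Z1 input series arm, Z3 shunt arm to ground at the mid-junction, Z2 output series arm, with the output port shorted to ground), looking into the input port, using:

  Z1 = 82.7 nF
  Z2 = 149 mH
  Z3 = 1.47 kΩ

Step 1 — Angular frequency: ω = 2π·f = 2π·2310 = 1.451e+04 rad/s.
Step 2 — Component impedances:
  Z1: Z = 1/(jωC) = -j/(ω·C) = 0 - j833.1 Ω
  Z2: Z = jωL = j·1.451e+04·0.149 = 0 + j2163 Ω
  Z3: Z = R = 1470 Ω
Step 3 — With the output port shorted to ground, the output series arm Z2 runs from the junction to ground; the shunt arm Z3 also runs from the junction to ground. They appear in parallel: Z3 || Z2 = 1005 + j683.4 Ω.
Step 4 — Series with input arm Z1: Z_in = Z1 + (Z3 || Z2) = 1005 - j149.7 Ω = 1017∠-8.5° Ω.

Z = 1005 - j149.7 Ω = 1017∠-8.5° Ω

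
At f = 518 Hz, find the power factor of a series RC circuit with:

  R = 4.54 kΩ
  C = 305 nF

Step 1 — Angular frequency: ω = 2π·f = 2π·518 = 3255 rad/s.
Step 2 — Component impedances:
  R: Z = R = 4540 Ω
  C: Z = 1/(jωC) = -j/(ω·C) = 0 - j1007 Ω
Step 3 — Series combination: Z_total = R + C = 4540 - j1007 Ω = 4650∠-12.5° Ω.
Step 4 — Power factor: PF = cos(φ) = Re(Z)/|Z| = 4540/4650 = 0.9763.
Step 5 — Type: Im(Z) = -1007 ⇒ leading (phase φ = -12.5°).

PF = 0.9763 (leading, φ = -12.5°)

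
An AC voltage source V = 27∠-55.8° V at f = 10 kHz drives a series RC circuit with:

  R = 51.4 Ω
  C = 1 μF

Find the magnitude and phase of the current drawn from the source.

Step 1 — Angular frequency: ω = 2π·f = 2π·1e+04 = 6.283e+04 rad/s.
Step 2 — Component impedances:
  R: Z = R = 51.4 Ω
  C: Z = 1/(jωC) = -j/(ω·C) = 0 - j15.92 Ω
Step 3 — Series combination: Z_total = R + C = 51.4 - j15.92 Ω = 53.81∠-17.2° Ω.
Step 4 — Source phasor: V = 27∠-55.8° V = 15.18 - j22.33 V.
Step 5 — Ohm's law: I = V / Z_total = (15.18 - j22.33) / (51.4 - j15.92) = 0.3922 - j0.313 A.
Step 6 — Convert to polar: |I| = 0.5018 A, ∠I = -38.6°.

I = 0.5018∠-38.6° A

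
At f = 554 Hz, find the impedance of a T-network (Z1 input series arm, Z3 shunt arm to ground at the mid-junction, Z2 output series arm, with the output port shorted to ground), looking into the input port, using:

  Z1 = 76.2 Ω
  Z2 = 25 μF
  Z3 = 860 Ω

Step 1 — Angular frequency: ω = 2π·f = 2π·554 = 3481 rad/s.
Step 2 — Component impedances:
  Z1: Z = R = 76.2 Ω
  Z2: Z = 1/(jωC) = -j/(ω·C) = 0 - j11.49 Ω
  Z3: Z = R = 860 Ω
Step 3 — With the output port shorted to ground, the output series arm Z2 runs from the junction to ground; the shunt arm Z3 also runs from the junction to ground. They appear in parallel: Z3 || Z2 = 0.1535 - j11.49 Ω.
Step 4 — Series with input arm Z1: Z_in = Z1 + (Z3 || Z2) = 76.35 - j11.49 Ω = 77.21∠-8.6° Ω.

Z = 76.35 - j11.49 Ω = 77.21∠-8.6° Ω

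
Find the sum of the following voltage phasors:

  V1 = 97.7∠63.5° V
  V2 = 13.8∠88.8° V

Step 1 — Convert each phasor to rectangular form:
  V1 = 97.7·(cos(63.5°) + j·sin(63.5°)) = 43.59 + j87.44 V
  V2 = 13.8·(cos(88.8°) + j·sin(88.8°)) = 0.289 + j13.8 V
Step 2 — Sum components: V_total = 43.88 + j101.2 V.
Step 3 — Convert to polar: |V_total| = 110.3 V, ∠V_total = 66.6°.

V_total = 110.3∠66.6° V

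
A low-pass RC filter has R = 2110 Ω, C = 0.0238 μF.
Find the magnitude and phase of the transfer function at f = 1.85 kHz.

Step 1 — Angular frequency: ω = 2π·1850 = 1.162e+04 rad/s.
Step 2 — Transfer function: H(jω) = 1/(1 + jωRC).
Step 3 — Denominator: 1 + jωRC = 1 + j·1.162e+04·2110·2.38e-08 = 1 + j0.5837.
Step 4 — H = 0.7459 - j0.4354.
Step 5 — Magnitude: |H| = 0.8636 (-1.3 dB); phase: φ = -30.3°.

|H| = 0.8636 (-1.3 dB), φ = -30.3°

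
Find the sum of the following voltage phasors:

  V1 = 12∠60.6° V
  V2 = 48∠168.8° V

Step 1 — Convert each phasor to rectangular form:
  V1 = 12·(cos(60.6°) + j·sin(60.6°)) = 5.891 + j10.45 V
  V2 = 48·(cos(168.8°) + j·sin(168.8°)) = -47.09 + j9.323 V
Step 2 — Sum components: V_total = -41.2 + j19.78 V.
Step 3 — Convert to polar: |V_total| = 45.7 V, ∠V_total = 154.4°.

V_total = 45.7∠154.4° V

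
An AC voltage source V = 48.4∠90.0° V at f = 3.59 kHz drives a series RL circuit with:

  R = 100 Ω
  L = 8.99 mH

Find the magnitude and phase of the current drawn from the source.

Step 1 — Angular frequency: ω = 2π·f = 2π·3590 = 2.256e+04 rad/s.
Step 2 — Component impedances:
  R: Z = R = 100 Ω
  L: Z = jωL = j·2.256e+04·0.00899 = 0 + j202.8 Ω
Step 3 — Series combination: Z_total = R + L = 100 + j202.8 Ω = 226.1∠63.8° Ω.
Step 4 — Source phasor: V = 48.4∠90.0° V = 0 + j48.4 V.
Step 5 — Ohm's law: I = V / Z_total = (0 + j48.4) / (100 + j202.8) = 0.192 + j0.09468 A.
Step 6 — Convert to polar: |I| = 0.2141 A, ∠I = 26.2°.

I = 0.2141∠26.2° A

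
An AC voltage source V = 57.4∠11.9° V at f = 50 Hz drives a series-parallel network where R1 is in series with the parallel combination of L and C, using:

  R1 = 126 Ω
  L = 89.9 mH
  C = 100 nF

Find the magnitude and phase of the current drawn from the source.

Step 1 — Angular frequency: ω = 2π·f = 2π·50 = 314.2 rad/s.
Step 2 — Component impedances:
  R1: Z = R = 126 Ω
  L: Z = jωL = j·314.2·0.0899 = 0 + j28.24 Ω
  C: Z = 1/(jωC) = -j/(ω·C) = 0 - j3.183e+04 Ω
Step 3 — Parallel branch: L || C = 1/(1/L + 1/C) = 0 + j28.27 Ω.
Step 4 — Series with R1: Z_total = R1 + (L || C) = 126 + j28.27 Ω = 129.1∠12.6° Ω.
Step 5 — Source phasor: V = 57.4∠11.9° V = 56.17 + j11.84 V.
Step 6 — Ohm's law: I = V / Z_total = (56.17 + j11.84) / (126 + j28.27) = 0.4445 - j0.005779 A.
Step 7 — Convert to polar: |I| = 0.4445 A, ∠I = -0.7°.

I = 0.4445∠-0.7° A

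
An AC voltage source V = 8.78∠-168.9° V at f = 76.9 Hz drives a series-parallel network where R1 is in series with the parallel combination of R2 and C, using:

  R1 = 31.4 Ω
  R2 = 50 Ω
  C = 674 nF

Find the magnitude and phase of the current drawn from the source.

Step 1 — Angular frequency: ω = 2π·f = 2π·76.9 = 483.2 rad/s.
Step 2 — Component impedances:
  R1: Z = R = 31.4 Ω
  R2: Z = R = 50 Ω
  C: Z = 1/(jωC) = -j/(ω·C) = 0 - j3071 Ω
Step 3 — Parallel branch: R2 || C = 1/(1/R2 + 1/C) = 49.99 - j0.8139 Ω.
Step 4 — Series with R1: Z_total = R1 + (R2 || C) = 81.39 - j0.8139 Ω = 81.39∠-0.6° Ω.
Step 5 — Source phasor: V = 8.78∠-168.9° V = -8.616 - j1.69 V.
Step 6 — Ohm's law: I = V / Z_total = (-8.616 - j1.69) / (81.39 - j0.8139) = -0.1056 - j0.02183 A.
Step 7 — Convert to polar: |I| = 0.1079 A, ∠I = -168.3°.

I = 0.1079∠-168.3° A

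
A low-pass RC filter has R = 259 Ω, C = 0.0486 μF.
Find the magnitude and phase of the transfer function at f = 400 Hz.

Step 1 — Angular frequency: ω = 2π·400 = 2513 rad/s.
Step 2 — Transfer function: H(jω) = 1/(1 + jωRC).
Step 3 — Denominator: 1 + jωRC = 1 + j·2513·259·4.86e-08 = 1 + j0.03164.
Step 4 — H = 0.999 - j0.0316.
Step 5 — Magnitude: |H| = 0.9995 (-0.0 dB); phase: φ = -1.8°.

|H| = 0.9995 (-0.0 dB), φ = -1.8°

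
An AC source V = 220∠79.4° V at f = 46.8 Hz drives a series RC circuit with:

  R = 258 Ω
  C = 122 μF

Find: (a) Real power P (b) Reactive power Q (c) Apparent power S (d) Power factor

Step 1 — Angular frequency: ω = 2π·f = 2π·46.8 = 294.1 rad/s.
Step 2 — Component impedances:
  R: Z = R = 258 Ω
  C: Z = 1/(jωC) = -j/(ω·C) = 0 - j27.87 Ω
Step 3 — Series combination: Z_total = R + C = 258 - j27.87 Ω = 259.5∠-6.2° Ω.
Step 4 — Source phasor: V = 220∠79.4° V = 40.47 + j216.2 V.
Step 5 — Current: I = V / Z = 0.06554 + j0.8452 A = 0.8478∠85.6° A.
Step 6 — Complex power: S = V·I* = 185.4 - j20.03 VA.
Step 7 — Real power: P = Re(S) = 185.4 W.
Step 8 — Reactive power: Q = Im(S) = -20.03 VAR.
Step 9 — Apparent power: |S| = 186.5 VA.
Step 10 — Power factor: PF = P/|S| = 0.9942 (leading).

(a) P = 185.4 W  (b) Q = -20.03 VAR  (c) S = 186.5 VA  (d) PF = 0.9942 (leading)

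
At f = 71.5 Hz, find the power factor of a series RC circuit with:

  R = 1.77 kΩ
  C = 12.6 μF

Step 1 — Angular frequency: ω = 2π·f = 2π·71.5 = 449.2 rad/s.
Step 2 — Component impedances:
  R: Z = R = 1770 Ω
  C: Z = 1/(jωC) = -j/(ω·C) = 0 - j176.7 Ω
Step 3 — Series combination: Z_total = R + C = 1770 - j176.7 Ω = 1779∠-5.7° Ω.
Step 4 — Power factor: PF = cos(φ) = Re(Z)/|Z| = 1770/1778.8 = 0.9951.
Step 5 — Type: Im(Z) = -176.7 ⇒ leading (phase φ = -5.7°).

PF = 0.9951 (leading, φ = -5.7°)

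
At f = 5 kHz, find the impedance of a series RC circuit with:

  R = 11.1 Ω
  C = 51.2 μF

Step 1 — Angular frequency: ω = 2π·f = 2π·5000 = 3.142e+04 rad/s.
Step 2 — Component impedances:
  R: Z = R = 11.1 Ω
  C: Z = 1/(jωC) = -j/(ω·C) = 0 - j0.6217 Ω
Step 3 — Series combination: Z_total = R + C = 11.1 - j0.6217 Ω = 11.12∠-3.2° Ω.

Z = 11.1 - j0.6217 Ω = 11.12∠-3.2° Ω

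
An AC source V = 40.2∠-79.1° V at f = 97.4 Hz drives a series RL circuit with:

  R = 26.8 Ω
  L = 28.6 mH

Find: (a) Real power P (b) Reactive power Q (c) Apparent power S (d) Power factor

Step 1 — Angular frequency: ω = 2π·f = 2π·97.4 = 612 rad/s.
Step 2 — Component impedances:
  R: Z = R = 26.8 Ω
  L: Z = jωL = j·612·0.0286 = 0 + j17.5 Ω
Step 3 — Series combination: Z_total = R + L = 26.8 + j17.5 Ω = 32.01∠33.1° Ω.
Step 4 — Source phasor: V = 40.2∠-79.1° V = 7.602 - j39.47 V.
Step 5 — Current: I = V / Z = -0.4755 - j1.162 A = 1.256∠-112.2° A.
Step 6 — Complex power: S = V·I* = 42.27 + j27.61 VA.
Step 7 — Real power: P = Re(S) = 42.27 W.
Step 8 — Reactive power: Q = Im(S) = 27.61 VAR.
Step 9 — Apparent power: |S| = 50.49 VA.
Step 10 — Power factor: PF = P/|S| = 0.8373 (lagging).

(a) P = 42.27 W  (b) Q = 27.61 VAR  (c) S = 50.49 VA  (d) PF = 0.8373 (lagging)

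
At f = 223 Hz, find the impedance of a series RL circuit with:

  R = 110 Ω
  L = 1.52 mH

Step 1 — Angular frequency: ω = 2π·f = 2π·223 = 1401 rad/s.
Step 2 — Component impedances:
  R: Z = R = 110 Ω
  L: Z = jωL = j·1401·0.00152 = 0 + j2.13 Ω
Step 3 — Series combination: Z_total = R + L = 110 + j2.13 Ω = 110∠1.1° Ω.

Z = 110 + j2.13 Ω = 110∠1.1° Ω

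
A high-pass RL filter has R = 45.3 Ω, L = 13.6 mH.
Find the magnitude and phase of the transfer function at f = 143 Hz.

Step 1 — Angular frequency: ω = 2π·143 = 898.5 rad/s.
Step 2 — Transfer function: H(jω) = jωL/(R + jωL).
Step 3 — Numerator jωL = j·12.22; denominator R + jωL = 45.3 + j12.22.
Step 4 — H = 0.06783 + j0.2515.
Step 5 — Magnitude: |H| = 0.2604 (-11.7 dB); phase: φ = 74.9°.

|H| = 0.2604 (-11.7 dB), φ = 74.9°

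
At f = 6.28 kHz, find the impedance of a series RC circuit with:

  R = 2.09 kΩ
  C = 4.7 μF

Step 1 — Angular frequency: ω = 2π·f = 2π·6280 = 3.946e+04 rad/s.
Step 2 — Component impedances:
  R: Z = R = 2090 Ω
  C: Z = 1/(jωC) = -j/(ω·C) = 0 - j5.392 Ω
Step 3 — Series combination: Z_total = R + C = 2090 - j5.392 Ω = 2090∠-0.1° Ω.

Z = 2090 - j5.392 Ω = 2090∠-0.1° Ω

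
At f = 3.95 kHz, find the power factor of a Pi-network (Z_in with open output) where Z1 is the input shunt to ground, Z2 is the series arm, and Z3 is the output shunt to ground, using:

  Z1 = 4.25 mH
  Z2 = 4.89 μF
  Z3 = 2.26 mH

Step 1 — Angular frequency: ω = 2π·f = 2π·3950 = 2.482e+04 rad/s.
Step 2 — Component impedances:
  Z1: Z = jωL = j·2.482e+04·0.00425 = 0 + j105.5 Ω
  Z2: Z = 1/(jωC) = -j/(ω·C) = 0 - j8.24 Ω
  Z3: Z = jωL = j·2.482e+04·0.00226 = 0 + j56.09 Ω
Step 3 — With open output, the series arm Z2 and the output shunt Z3 appear in series to ground: Z2 + Z3 = 0 + j47.85 Ω.
Step 4 — Parallel with input shunt Z1: Z_in = Z1 || (Z2 + Z3) = 0 + j32.92 Ω = 32.92∠90.0° Ω.
Step 5 — Power factor: PF = cos(φ) = Re(Z)/|Z| = -0/32.92 = -0.
Step 6 — Type: Im(Z) = 32.92 ⇒ lagging (phase φ = 90.0°).

PF = -0 (lagging, φ = 90.0°)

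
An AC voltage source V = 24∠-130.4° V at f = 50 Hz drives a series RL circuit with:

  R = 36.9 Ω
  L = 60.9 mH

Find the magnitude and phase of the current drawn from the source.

Step 1 — Angular frequency: ω = 2π·f = 2π·50 = 314.2 rad/s.
Step 2 — Component impedances:
  R: Z = R = 36.9 Ω
  L: Z = jωL = j·314.2·0.0609 = 0 + j19.13 Ω
Step 3 — Series combination: Z_total = R + L = 36.9 + j19.13 Ω = 41.57∠27.4° Ω.
Step 4 — Source phasor: V = 24∠-130.4° V = -15.55 - j18.28 V.
Step 5 — Ohm's law: I = V / Z_total = (-15.55 - j18.28) / (36.9 + j19.13) = -0.5346 - j0.2181 A.
Step 6 — Convert to polar: |I| = 0.5774 A, ∠I = -157.8°.

I = 0.5774∠-157.8° A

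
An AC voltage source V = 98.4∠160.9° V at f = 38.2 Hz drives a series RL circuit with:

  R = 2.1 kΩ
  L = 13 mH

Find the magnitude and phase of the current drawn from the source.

Step 1 — Angular frequency: ω = 2π·f = 2π·38.2 = 240 rad/s.
Step 2 — Component impedances:
  R: Z = R = 2100 Ω
  L: Z = jωL = j·240·0.013 = 0 + j3.12 Ω
Step 3 — Series combination: Z_total = R + L = 2100 + j3.12 Ω = 2100∠0.1° Ω.
Step 4 — Source phasor: V = 98.4∠160.9° V = -92.98 + j32.2 V.
Step 5 — Ohm's law: I = V / Z_total = (-92.98 + j32.2) / (2100 + j3.12) = -0.04425 + j0.0154 A.
Step 6 — Convert to polar: |I| = 0.04686 A, ∠I = 160.8°.

I = 0.04686∠160.8° A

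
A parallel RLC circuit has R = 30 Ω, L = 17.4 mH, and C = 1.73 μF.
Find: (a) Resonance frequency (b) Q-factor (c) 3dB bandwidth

Step 1 — Resonance: ω₀ = 1/√(LC) = 1/√(0.0174·1.73e-06) = 5764 rad/s.
Step 2 — f₀ = ω₀/(2π) = 917.3 Hz.
Step 3 — Parallel Q: Q = R/(ω₀L) = 30/(5764·0.0174) = 0.2991.
Step 4 — Bandwidth: Δω = ω₀/Q = 1.927e+04 rad/s; BW = Δω/(2π) = 3067 Hz.

(a) f₀ = 917.3 Hz  (b) Q = 0.2991  (c) BW = 3067 Hz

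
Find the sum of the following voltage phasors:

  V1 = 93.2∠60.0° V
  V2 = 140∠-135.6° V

Step 1 — Convert each phasor to rectangular form:
  V1 = 93.2·(cos(60.0°) + j·sin(60.0°)) = 46.6 + j80.71 V
  V2 = 140·(cos(-135.6°) + j·sin(-135.6°)) = -100 - j97.95 V
Step 2 — Sum components: V_total = -53.43 - j17.24 V.
Step 3 — Convert to polar: |V_total| = 56.14 V, ∠V_total = -162.1°.

V_total = 56.14∠-162.1° V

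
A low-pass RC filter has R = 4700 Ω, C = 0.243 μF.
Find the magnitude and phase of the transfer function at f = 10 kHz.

Step 1 — Angular frequency: ω = 2π·1e+04 = 6.283e+04 rad/s.
Step 2 — Transfer function: H(jω) = 1/(1 + jωRC).
Step 3 — Denominator: 1 + jωRC = 1 + j·6.283e+04·4700·2.43e-07 = 1 + j71.76.
Step 4 — H = 0.0001942 - j0.01393.
Step 5 — Magnitude: |H| = 0.01393 (-37.1 dB); phase: φ = -89.2°.

|H| = 0.01393 (-37.1 dB), φ = -89.2°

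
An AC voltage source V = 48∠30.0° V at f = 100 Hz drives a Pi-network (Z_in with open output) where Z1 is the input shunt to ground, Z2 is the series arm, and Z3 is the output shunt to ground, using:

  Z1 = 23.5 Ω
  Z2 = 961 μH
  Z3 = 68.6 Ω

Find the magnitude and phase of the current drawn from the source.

Step 1 — Angular frequency: ω = 2π·f = 2π·100 = 628.3 rad/s.
Step 2 — Component impedances:
  Z1: Z = R = 23.5 Ω
  Z2: Z = jωL = j·628.3·0.000961 = 0 + j0.6038 Ω
  Z3: Z = R = 68.6 Ω
Step 3 — With open output, the series arm Z2 and the output shunt Z3 appear in series to ground: Z2 + Z3 = 68.6 + j0.6038 Ω.
Step 4 — Parallel with input shunt Z1: Z_in = Z1 || (Z2 + Z3) = 17.5 + j0.03931 Ω = 17.5∠0.1° Ω.
Step 5 — Source phasor: V = 48∠30.0° V = 41.57 + j24 V.
Step 6 — Ohm's law: I = V / Z_total = (41.57 + j24) / (17.5 + j0.03931) = 2.378 + j1.366 A.
Step 7 — Convert to polar: |I| = 2.742 A, ∠I = 29.9°.

I = 2.742∠29.9° A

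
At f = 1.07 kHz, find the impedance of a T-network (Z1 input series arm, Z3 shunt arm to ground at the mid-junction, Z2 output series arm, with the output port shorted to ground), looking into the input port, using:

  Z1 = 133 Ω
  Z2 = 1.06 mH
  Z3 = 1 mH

Step 1 — Angular frequency: ω = 2π·f = 2π·1070 = 6723 rad/s.
Step 2 — Component impedances:
  Z1: Z = R = 133 Ω
  Z2: Z = jωL = j·6723·0.00106 = 0 + j7.126 Ω
  Z3: Z = jωL = j·6723·0.001 = 0 + j6.723 Ω
Step 3 — With the output port shorted to ground, the output series arm Z2 runs from the junction to ground; the shunt arm Z3 also runs from the junction to ground. They appear in parallel: Z3 || Z2 = 0 + j3.459 Ω.
Step 4 — Series with input arm Z1: Z_in = Z1 + (Z3 || Z2) = 133 + j3.459 Ω = 133∠1.5° Ω.

Z = 133 + j3.459 Ω = 133∠1.5° Ω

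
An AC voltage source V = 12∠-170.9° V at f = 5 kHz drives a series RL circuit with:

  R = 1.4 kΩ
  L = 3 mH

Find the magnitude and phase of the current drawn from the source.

Step 1 — Angular frequency: ω = 2π·f = 2π·5000 = 3.142e+04 rad/s.
Step 2 — Component impedances:
  R: Z = R = 1400 Ω
  L: Z = jωL = j·3.142e+04·0.003 = 0 + j94.25 Ω
Step 3 — Series combination: Z_total = R + L = 1400 + j94.25 Ω = 1403∠3.9° Ω.
Step 4 — Source phasor: V = 12∠-170.9° V = -11.85 - j1.898 V.
Step 5 — Ohm's law: I = V / Z_total = (-11.85 - j1.898) / (1400 + j94.25) = -0.008516 - j0.0007823 A.
Step 6 — Convert to polar: |I| = 0.008552 A, ∠I = -174.8°.

I = 0.008552∠-174.8° A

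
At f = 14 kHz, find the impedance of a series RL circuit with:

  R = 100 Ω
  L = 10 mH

Step 1 — Angular frequency: ω = 2π·f = 2π·1.4e+04 = 8.796e+04 rad/s.
Step 2 — Component impedances:
  R: Z = R = 100 Ω
  L: Z = jωL = j·8.796e+04·0.01 = 0 + j879.6 Ω
Step 3 — Series combination: Z_total = R + L = 100 + j879.6 Ω = 885.3∠83.5° Ω.

Z = 100 + j879.6 Ω = 885.3∠83.5° Ω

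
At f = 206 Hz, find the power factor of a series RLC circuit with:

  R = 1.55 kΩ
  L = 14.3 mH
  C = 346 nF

Step 1 — Angular frequency: ω = 2π·f = 2π·206 = 1294 rad/s.
Step 2 — Component impedances:
  R: Z = R = 1550 Ω
  L: Z = jωL = j·1294·0.0143 = 0 + j18.51 Ω
  C: Z = 1/(jωC) = -j/(ω·C) = 0 - j2233 Ω
Step 3 — Series combination: Z_total = R + L + C = 1550 - j2214 Ω = 2703∠-55.0° Ω.
Step 4 — Power factor: PF = cos(φ) = Re(Z)/|Z| = 1550/2703 = 0.5734.
Step 5 — Type: Im(Z) = -2214 ⇒ leading (phase φ = -55.0°).

PF = 0.5734 (leading, φ = -55.0°)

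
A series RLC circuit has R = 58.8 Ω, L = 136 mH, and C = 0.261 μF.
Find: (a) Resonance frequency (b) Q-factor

Step 1 — Resonance condition Im(Z)=0 gives ω₀ = 1/√(LC).
Step 2 — ω₀ = 1/√(0.136·2.61e-07) = 5308 rad/s.
Step 3 — f₀ = ω₀/(2π) = 844.8 Hz.
Step 4 — Series Q: Q = ω₀L/R = 5308·0.136/58.8 = 12.28.

(a) f₀ = 844.8 Hz  (b) Q = 12.28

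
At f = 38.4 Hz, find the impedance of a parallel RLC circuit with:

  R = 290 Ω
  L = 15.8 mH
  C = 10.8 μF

Step 1 — Angular frequency: ω = 2π·f = 2π·38.4 = 241.3 rad/s.
Step 2 — Component impedances:
  R: Z = R = 290 Ω
  L: Z = jωL = j·241.3·0.0158 = 0 + j3.812 Ω
  C: Z = 1/(jωC) = -j/(ω·C) = 0 - j383.8 Ω
Step 3 — Parallel combination: 1/Z_total = 1/R + 1/L + 1/C; Z_total = 0.05111 + j3.85 Ω = 3.85∠89.2° Ω.

Z = 0.05111 + j3.85 Ω = 3.85∠89.2° Ω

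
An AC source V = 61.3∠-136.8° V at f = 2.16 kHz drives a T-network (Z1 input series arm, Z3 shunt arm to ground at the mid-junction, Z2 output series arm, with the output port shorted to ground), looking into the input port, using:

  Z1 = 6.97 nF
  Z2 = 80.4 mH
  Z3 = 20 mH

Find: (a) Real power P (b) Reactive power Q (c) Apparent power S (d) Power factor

Step 1 — Angular frequency: ω = 2π·f = 2π·2160 = 1.357e+04 rad/s.
Step 2 — Component impedances:
  Z1: Z = 1/(jωC) = -j/(ω·C) = 0 - j1.057e+04 Ω
  Z2: Z = jωL = j·1.357e+04·0.0804 = 0 + j1091 Ω
  Z3: Z = jωL = j·1.357e+04·0.02 = 0 + j271.4 Ω
Step 3 — With the output port shorted to ground, the output series arm Z2 runs from the junction to ground; the shunt arm Z3 also runs from the junction to ground. They appear in parallel: Z3 || Z2 = 0 + j217.4 Ω.
Step 4 — Series with input arm Z1: Z_in = Z1 + (Z3 || Z2) = 0 - j1.035e+04 Ω = 1.035e+04∠-90.0° Ω.
Step 5 — Source phasor: V = 61.3∠-136.8° V = -44.69 - j41.96 V.
Step 6 — Current: I = V / Z = 0.004053 - j0.004316 A = 0.00592∠-46.8° A.
Step 7 — Complex power: S = V·I* = 0 - j0.3629 VA.
Step 8 — Real power: P = Re(S) = 0 W.
Step 9 — Reactive power: Q = Im(S) = -0.3629 VAR.
Step 10 — Apparent power: |S| = 0.3629 VA.
Step 11 — Power factor: PF = P/|S| = 0 (leading).

(a) P = 0 W  (b) Q = -0.3629 VAR  (c) S = 0.3629 VA  (d) PF = 0 (leading)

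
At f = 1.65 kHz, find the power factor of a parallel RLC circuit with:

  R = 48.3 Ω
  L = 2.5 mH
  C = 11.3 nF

Step 1 — Angular frequency: ω = 2π·f = 2π·1650 = 1.037e+04 rad/s.
Step 2 — Component impedances:
  R: Z = R = 48.3 Ω
  L: Z = jωL = j·1.037e+04·0.0025 = 0 + j25.92 Ω
  C: Z = 1/(jωC) = -j/(ω·C) = 0 - j8536 Ω
Step 3 — Parallel combination: 1/Z_total = 1/R + 1/L + 1/C; Z_total = 10.85 + j20.16 Ω = 22.89∠61.7° Ω.
Step 4 — Power factor: PF = cos(φ) = Re(Z)/|Z| = 10.84955/22.89177 = 0.4739.
Step 5 — Type: Im(Z) = 20.16 ⇒ lagging (phase φ = 61.7°).

PF = 0.4739 (lagging, φ = 61.7°)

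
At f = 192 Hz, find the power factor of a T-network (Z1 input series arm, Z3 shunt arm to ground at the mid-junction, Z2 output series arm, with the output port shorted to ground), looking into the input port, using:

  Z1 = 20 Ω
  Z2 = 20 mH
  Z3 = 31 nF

Step 1 — Angular frequency: ω = 2π·f = 2π·192 = 1206 rad/s.
Step 2 — Component impedances:
  Z1: Z = R = 20 Ω
  Z2: Z = jωL = j·1206·0.02 = 0 + j24.13 Ω
  Z3: Z = 1/(jωC) = -j/(ω·C) = 0 - j2.674e+04 Ω
Step 3 — With the output port shorted to ground, the output series arm Z2 runs from the junction to ground; the shunt arm Z3 also runs from the junction to ground. They appear in parallel: Z3 || Z2 = 0 + j24.15 Ω.
Step 4 — Series with input arm Z1: Z_in = Z1 + (Z3 || Z2) = 20 + j24.15 Ω = 31.36∠50.4° Ω.
Step 5 — Power factor: PF = cos(φ) = Re(Z)/|Z| = 20/31.36 = 0.6378.
Step 6 — Type: Im(Z) = 24.15 ⇒ lagging (phase φ = 50.4°).

PF = 0.6378 (lagging, φ = 50.4°)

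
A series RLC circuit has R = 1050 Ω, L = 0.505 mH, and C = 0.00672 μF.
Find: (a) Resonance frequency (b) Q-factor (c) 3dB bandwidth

Step 1 — Resonance: ω₀ = 1/√(LC) = 1/√(0.000505·6.72e-09) = 5.428e+05 rad/s.
Step 2 — f₀ = ω₀/(2π) = 8.64e+04 Hz.
Step 3 — Series Q: Q = ω₀L/R = 5.428e+05·0.000505/1050 = 0.2611.
Step 4 — Bandwidth: Δω = ω₀/Q = 2.079e+06 rad/s; BW = Δω/(2π) = 3.309e+05 Hz.

(a) f₀ = 8.64e+04 Hz  (b) Q = 0.2611  (c) BW = 3.309e+05 Hz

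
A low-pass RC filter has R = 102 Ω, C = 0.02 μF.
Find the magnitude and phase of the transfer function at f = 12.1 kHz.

Step 1 — Angular frequency: ω = 2π·1.21e+04 = 7.603e+04 rad/s.
Step 2 — Transfer function: H(jω) = 1/(1 + jωRC).
Step 3 — Denominator: 1 + jωRC = 1 + j·7.603e+04·102·2e-08 = 1 + j0.1551.
Step 4 — H = 0.9765 - j0.1515.
Step 5 — Magnitude: |H| = 0.9882 (-0.1 dB); phase: φ = -8.8°.

|H| = 0.9882 (-0.1 dB), φ = -8.8°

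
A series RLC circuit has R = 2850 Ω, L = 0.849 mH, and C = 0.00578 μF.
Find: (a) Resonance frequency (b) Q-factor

Step 1 — Resonance condition Im(Z)=0 gives ω₀ = 1/√(LC).
Step 2 — ω₀ = 1/√(0.000849·5.78e-09) = 4.514e+05 rad/s.
Step 3 — f₀ = ω₀/(2π) = 7.185e+04 Hz.
Step 4 — Series Q: Q = ω₀L/R = 4.514e+05·0.000849/2850 = 0.1345.

(a) f₀ = 7.185e+04 Hz  (b) Q = 0.1345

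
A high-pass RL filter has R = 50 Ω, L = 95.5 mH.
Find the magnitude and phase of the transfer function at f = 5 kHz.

Step 1 — Angular frequency: ω = 2π·5000 = 3.142e+04 rad/s.
Step 2 — Transfer function: H(jω) = jωL/(R + jωL).
Step 3 — Numerator jωL = j·3000; denominator R + jωL = 50 + j3000.
Step 4 — H = 0.9997 + j0.01666.
Step 5 — Magnitude: |H| = 0.9999 (-0.0 dB); phase: φ = 1.0°.

|H| = 0.9999 (-0.0 dB), φ = 1.0°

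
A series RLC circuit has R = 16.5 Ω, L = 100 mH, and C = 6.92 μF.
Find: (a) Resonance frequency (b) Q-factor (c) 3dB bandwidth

Step 1 — Resonance: ω₀ = 1/√(LC) = 1/√(0.1·6.92e-06) = 1202 rad/s.
Step 2 — f₀ = ω₀/(2π) = 191.3 Hz.
Step 3 — Series Q: Q = ω₀L/R = 1202·0.1/16.5 = 7.286.
Step 4 — Bandwidth: Δω = ω₀/Q = 165 rad/s; BW = Δω/(2π) = 26.26 Hz.

(a) f₀ = 191.3 Hz  (b) Q = 7.286  (c) BW = 26.26 Hz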